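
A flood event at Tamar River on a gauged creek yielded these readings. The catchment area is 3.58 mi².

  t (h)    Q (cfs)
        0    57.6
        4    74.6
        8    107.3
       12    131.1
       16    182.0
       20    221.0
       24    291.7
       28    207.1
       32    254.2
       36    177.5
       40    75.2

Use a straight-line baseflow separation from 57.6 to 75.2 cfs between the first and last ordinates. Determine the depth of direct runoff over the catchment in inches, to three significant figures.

Direct runoff: 0.00, 15.24, 46.18, 68.22, 117.36, 154.60, 223.54, 137.18, 182.52, 104.06, 0.00 cfs; ΣQ_DR = 1049 cfs.
V = ΣQ_DR · Δt = 1049 × 14400 s = 1.510 × 10^7 ft³.
Over A = 3.58 mi², depth = V / A = 1.82 in.

d ≈ 1.82 in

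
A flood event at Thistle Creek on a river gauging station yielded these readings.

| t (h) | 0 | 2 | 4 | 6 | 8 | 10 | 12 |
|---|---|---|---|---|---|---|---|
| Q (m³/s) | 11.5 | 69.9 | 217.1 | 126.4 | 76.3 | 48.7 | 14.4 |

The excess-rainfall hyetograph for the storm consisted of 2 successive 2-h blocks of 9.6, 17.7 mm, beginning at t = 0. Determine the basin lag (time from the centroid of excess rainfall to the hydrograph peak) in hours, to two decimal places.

Centroid of excess rainfall: t_c = Σ P_i·t̄_i / ΣP_i = 2.2967 h (block centres at 1, 3 h).
Hydrograph peak occurs at t = 4 h, so basin lag t_L = 4 − 2.2967 = 1.70 h.

t_L ≈ 1.70 h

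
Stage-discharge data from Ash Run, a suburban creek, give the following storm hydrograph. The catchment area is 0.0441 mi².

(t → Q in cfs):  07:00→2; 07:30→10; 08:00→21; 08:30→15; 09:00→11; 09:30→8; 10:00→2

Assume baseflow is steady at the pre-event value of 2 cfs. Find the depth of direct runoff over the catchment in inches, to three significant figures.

Direct runoff: 0.0, 8.0, 19.0, 13.0, 9.0, 6.0, 0.0 cfs; ΣQ_DR = 55.00 cfs.
V = ΣQ_DR · Δt = 55.00 × 1800 s = 99000 ft³.
Over A = 0.0441 mi², depth = V / A = 0.966 in.

d ≈ 0.966 in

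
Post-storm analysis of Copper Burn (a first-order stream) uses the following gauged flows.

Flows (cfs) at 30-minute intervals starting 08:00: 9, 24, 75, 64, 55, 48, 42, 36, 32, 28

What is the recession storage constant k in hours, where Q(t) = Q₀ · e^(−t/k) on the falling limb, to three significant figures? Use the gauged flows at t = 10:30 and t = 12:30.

On the falling limb, Q drops from 48 to 28 cfs between t = 10:30 and t = 12:30 (Δt = 2 h).
k = −Δt / ln(Q₂/Q₁) = −2 / ln(28/48) = 3.71 h.

k ≈ 3.71 h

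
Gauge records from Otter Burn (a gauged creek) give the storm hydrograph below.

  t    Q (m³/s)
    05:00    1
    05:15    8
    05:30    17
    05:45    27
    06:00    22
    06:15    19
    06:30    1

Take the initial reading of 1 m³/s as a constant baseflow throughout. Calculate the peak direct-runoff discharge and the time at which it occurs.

Subtracting baseflow gives direct-runoff ordinates: 0.0, 7.0, 16.0, 26.0, 21.0, 18.0, 0.0 m³/s.
The maximum is 26.0 m³/s, occurring at the reading for t = 05:45.

Q_p = 26.0 m³/s at t = 05:45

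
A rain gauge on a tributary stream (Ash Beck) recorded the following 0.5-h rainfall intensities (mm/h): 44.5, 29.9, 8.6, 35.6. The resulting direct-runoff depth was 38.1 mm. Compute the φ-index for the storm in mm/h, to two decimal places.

φ ≈ 11.27 mm/h

Only the 3 blocks with intensity above φ contribute runoff: 44.5, 29.9, 35.6 mm/h.
Σ(I−φ)·Δt = d  ⇒  (44.5+29.9+35.6 − 3φ)·0.5 = 38.1
φ = (110.0 − 38.1/0.5) / 3 = 11.27 mm/h.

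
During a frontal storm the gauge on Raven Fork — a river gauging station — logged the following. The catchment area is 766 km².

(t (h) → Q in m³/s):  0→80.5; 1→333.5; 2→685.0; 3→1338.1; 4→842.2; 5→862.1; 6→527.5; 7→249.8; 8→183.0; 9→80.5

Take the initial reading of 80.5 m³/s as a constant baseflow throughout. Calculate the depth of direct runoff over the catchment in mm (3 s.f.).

Direct runoff: 0.0, 253.0, 604.5, 1257.6, 761.7, 781.6, 447.0, 169.3, 102.5, 0.0 m³/s; ΣQ_DR = 4377 m³/s.
V = ΣQ_DR · Δt = 4377 × 3600 s = 1.576 × 10^7 m³.
Over A = 766 km², depth = V / A = 20.6 mm.

d ≈ 20.6 mm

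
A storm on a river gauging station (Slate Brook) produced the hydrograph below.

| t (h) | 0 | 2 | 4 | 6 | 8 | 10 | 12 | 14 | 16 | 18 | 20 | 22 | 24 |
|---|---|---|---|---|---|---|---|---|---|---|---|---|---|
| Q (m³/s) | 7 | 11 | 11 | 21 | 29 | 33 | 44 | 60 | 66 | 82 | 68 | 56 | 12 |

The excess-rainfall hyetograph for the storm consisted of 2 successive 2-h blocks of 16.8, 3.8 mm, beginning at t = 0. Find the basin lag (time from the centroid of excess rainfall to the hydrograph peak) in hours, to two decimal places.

Centroid of excess rainfall: t_c = Σ P_i·t̄_i / ΣP_i = 1.3689 h (block centres at 1, 3 h).
Hydrograph peak occurs at t = 18 h, so basin lag t_L = 18 − 1.3689 = 16.63 h.

t_L ≈ 16.63 h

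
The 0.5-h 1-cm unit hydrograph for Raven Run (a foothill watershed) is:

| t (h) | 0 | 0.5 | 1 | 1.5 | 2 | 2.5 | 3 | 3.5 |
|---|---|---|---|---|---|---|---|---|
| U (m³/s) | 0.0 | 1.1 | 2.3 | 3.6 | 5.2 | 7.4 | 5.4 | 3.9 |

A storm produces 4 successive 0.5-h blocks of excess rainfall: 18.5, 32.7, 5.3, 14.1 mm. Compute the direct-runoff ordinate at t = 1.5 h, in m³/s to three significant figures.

By discrete convolution, Q_j = Σ (P_i / 10 mm) · U_{j−i}.
At t = 1.5 h (j=3): Q = (18.5/10)·3.6 + (32.7/10)·2.3 + (5.3/10)·1.1 + (14.1/10)·0.0 = 14.8 m³/s.

Q ≈ 14.8 m³/s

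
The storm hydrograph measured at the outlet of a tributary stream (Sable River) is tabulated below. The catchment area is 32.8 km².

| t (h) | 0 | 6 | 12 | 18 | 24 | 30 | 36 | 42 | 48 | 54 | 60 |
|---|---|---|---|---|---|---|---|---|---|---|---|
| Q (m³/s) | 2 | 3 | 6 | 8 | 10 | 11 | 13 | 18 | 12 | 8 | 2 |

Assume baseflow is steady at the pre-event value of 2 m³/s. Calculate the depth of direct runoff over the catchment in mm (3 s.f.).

Direct runoff: 0.0, 1.0, 4.0, 6.0, 8.0, 9.0, 11.0, 16.0, 10.0, 6.0, 0.0 m³/s; ΣQ_DR = 71.00 m³/s.
V = ΣQ_DR · Δt = 71.00 × 21600 s = 1.534 × 10^6 m³.
Over A = 32.8 km², depth = V / A = 46.8 mm.

d ≈ 46.8 mm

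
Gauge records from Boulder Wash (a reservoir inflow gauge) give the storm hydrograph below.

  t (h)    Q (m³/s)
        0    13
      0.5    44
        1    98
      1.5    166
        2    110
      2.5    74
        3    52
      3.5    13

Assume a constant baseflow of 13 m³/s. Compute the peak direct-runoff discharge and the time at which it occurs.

Subtracting baseflow gives direct-runoff ordinates: 0.0, 31.0, 85.0, 153.0, 97.0, 61.0, 39.0, 0.0 m³/s.
The maximum is 153.0 m³/s, occurring at the reading for t = 1.5 h.

Q_p = 153.0 m³/s at t = 1.5 h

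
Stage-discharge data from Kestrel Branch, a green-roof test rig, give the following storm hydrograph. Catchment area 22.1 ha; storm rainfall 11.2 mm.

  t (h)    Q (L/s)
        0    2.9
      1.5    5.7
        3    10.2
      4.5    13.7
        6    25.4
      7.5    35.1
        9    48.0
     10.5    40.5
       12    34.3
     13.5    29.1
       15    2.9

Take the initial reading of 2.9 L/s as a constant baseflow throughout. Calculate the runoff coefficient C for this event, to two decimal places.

C ≈ 0.47

ΣQ_DR = 215.9 L/s; V = ΣQ_DR·Δt = 1.166 × 10^6 L.
Runoff depth d = V / A = 5.275 mm.
C = d / P = 5.275 / 11.2 = 0.47.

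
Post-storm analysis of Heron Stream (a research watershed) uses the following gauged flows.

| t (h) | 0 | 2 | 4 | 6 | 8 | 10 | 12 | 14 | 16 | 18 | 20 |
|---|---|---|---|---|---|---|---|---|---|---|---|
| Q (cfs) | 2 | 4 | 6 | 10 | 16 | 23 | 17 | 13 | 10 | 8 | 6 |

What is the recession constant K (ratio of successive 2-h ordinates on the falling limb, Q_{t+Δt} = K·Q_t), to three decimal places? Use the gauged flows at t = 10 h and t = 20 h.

Using the recession-limb readings at t = 10 h and t = 20 h: Q falls from 23 to 6 cfs over 5 intervals.
K = (Q₂/Q₁)^(1/5) = (6/23)^(1/5) = 0.764.

K ≈ 0.764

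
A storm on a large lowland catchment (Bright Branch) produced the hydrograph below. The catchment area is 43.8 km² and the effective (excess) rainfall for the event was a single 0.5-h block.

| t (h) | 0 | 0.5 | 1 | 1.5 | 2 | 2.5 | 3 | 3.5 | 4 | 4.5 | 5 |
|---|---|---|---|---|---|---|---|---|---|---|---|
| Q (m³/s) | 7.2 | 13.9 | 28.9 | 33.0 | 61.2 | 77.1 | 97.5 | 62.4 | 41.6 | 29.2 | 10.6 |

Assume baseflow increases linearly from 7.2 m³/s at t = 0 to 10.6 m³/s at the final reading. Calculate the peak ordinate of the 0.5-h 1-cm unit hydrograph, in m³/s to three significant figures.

Direct runoff: 0.00, 6.36, 21.02, 24.78, 52.64, 68.20, 88.26, 52.82, 31.68, 18.94, 0.00 m³/s; ΣQ_DR = 364.7 m³/s, peak = 88.26 m³/s.
Runoff depth d = ΣQ_DR·Δt / A = 364.7 × 1800 / (43.8 km²) = 14.99 mm.
The 1-cm UH is the DRH scaled by (10 mm)/d, so U_p = 88.26 × 10/14.99 = 58.9 m³/s.

U_p ≈ 58.9 m³/s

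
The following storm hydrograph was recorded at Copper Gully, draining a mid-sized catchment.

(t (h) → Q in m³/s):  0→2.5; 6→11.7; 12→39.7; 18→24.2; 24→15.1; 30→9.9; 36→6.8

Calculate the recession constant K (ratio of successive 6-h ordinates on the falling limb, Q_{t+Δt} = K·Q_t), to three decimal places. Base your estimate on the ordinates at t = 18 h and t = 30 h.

K ≈ 0.640

Using the recession-limb readings at t = 18 h and t = 30 h: Q falls from 24.2 to 9.9 m³/s over 2 intervals.
K = (Q₂/Q₁)^(1/2) = (9.9/24.2)^(1/2) = 0.640.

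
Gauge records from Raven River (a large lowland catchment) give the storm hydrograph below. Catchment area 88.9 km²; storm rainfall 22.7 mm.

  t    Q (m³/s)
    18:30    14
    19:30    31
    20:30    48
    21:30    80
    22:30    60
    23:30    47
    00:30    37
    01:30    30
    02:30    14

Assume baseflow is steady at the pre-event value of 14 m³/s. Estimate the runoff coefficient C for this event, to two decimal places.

C ≈ 0.42

ΣQ_DR = 235.0 m³/s; V = ΣQ_DR·Δt = 8.460 × 10^5 m³.
Runoff depth d = V / A = 9.516 mm.
C = d / P = 9.516 / 22.7 = 0.42.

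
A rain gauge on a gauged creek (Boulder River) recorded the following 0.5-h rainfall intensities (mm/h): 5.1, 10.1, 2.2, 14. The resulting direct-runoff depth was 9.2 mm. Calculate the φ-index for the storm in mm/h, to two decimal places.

φ ≈ 3.60 mm/h

Only the 3 blocks with intensity above φ contribute runoff: 5.1, 10.1, 14 mm/h.
Σ(I−φ)·Δt = d  ⇒  (5.1+10.1+14 − 3φ)·0.5 = 9.2
φ = (29.20 − 9.2/0.5) / 3 = 3.60 mm/h.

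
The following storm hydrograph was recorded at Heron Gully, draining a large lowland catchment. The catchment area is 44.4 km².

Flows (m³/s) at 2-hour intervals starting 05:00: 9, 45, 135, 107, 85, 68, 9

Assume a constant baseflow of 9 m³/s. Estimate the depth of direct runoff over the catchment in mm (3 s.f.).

d ≈ 64.1 mm

Direct runoff: 0.0, 36.0, 126.0, 98.0, 76.0, 59.0, 0.0 m³/s; ΣQ_DR = 395.0 m³/s.
V = ΣQ_DR · Δt = 395.0 × 7200 s = 2.844 × 10^6 m³.
Over A = 44.4 km², depth = V / A = 64.1 mm.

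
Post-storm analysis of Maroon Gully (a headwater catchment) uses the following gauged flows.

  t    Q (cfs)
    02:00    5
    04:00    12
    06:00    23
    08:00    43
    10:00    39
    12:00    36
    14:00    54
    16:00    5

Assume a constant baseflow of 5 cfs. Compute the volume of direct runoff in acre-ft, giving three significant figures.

V ≈ 29.3 acre-ft

Direct-runoff ordinates (Q − Q_b): 0.0, 7.0, 18.0, 38.0, 34.0, 31.0, 49.0, 0.0 cfs.
ΣQ_DR = 177.0 cfs.
With Δt = 2 h = 7200 s, V = ΣQ_DR · Δt = 177.0 × 7200 = 1.27 × 10^6 ft³ = 29.3 acre-ft.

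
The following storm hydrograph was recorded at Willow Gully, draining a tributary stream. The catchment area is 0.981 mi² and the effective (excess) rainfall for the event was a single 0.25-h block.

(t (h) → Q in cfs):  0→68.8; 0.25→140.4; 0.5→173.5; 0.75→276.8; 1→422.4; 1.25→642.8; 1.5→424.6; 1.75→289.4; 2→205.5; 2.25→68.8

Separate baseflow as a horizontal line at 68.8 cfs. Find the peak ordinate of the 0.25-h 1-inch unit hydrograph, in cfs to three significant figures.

Direct runoff: 0.0, 71.6, 104.7, 208.0, 353.6, 574.0, 355.8, 220.6, 136.7, 0.0 cfs; ΣQ_DR = 2025 cfs, peak = 574.0 cfs.
Runoff depth d = ΣQ_DR·Δt / A = 2025 × 900 / (0.981 mi²) = 0.7997 in.
The 1-inch UH is the DRH scaled by (1 in)/d, so U_p = 574.0 × 1/0.7997 = 718 cfs.

U_p ≈ 718 cfs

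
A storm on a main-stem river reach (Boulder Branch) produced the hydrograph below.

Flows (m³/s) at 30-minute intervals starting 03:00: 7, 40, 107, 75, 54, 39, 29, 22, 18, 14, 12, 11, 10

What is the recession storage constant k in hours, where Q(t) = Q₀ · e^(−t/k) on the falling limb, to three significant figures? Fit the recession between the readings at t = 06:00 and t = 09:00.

On the falling limb, Q drops from 29 to 10 m³/s between t = 06:00 and t = 09:00 (Δt = 3 h).
k = −Δt / ln(Q₂/Q₁) = −3 / ln(10/29) = 2.82 h.

k ≈ 2.82 h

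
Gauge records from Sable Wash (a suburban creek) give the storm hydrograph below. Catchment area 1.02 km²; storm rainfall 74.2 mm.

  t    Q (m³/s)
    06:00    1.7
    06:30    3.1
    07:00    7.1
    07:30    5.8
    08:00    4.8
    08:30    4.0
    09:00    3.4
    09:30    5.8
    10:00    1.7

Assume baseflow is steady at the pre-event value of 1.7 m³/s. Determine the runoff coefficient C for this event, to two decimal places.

C ≈ 0.53

ΣQ_DR = 22.10 m³/s; V = ΣQ_DR·Δt = 39780 m³.
Runoff depth d = V / A = 39.00 mm.
C = d / P = 39.00 / 74.2 = 0.53.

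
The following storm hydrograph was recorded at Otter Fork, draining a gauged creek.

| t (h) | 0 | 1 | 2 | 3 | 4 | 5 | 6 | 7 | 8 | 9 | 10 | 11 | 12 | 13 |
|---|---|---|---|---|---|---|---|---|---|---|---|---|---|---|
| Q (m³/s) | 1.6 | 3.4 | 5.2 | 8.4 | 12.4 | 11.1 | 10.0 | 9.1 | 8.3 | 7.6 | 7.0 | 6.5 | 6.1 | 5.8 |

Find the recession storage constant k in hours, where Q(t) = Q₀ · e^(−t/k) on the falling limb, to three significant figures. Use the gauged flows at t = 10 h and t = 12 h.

On the falling limb, Q drops from 7.0 to 6.1 m³/s between t = 10 h and t = 12 h (Δt = 2 h).
k = −Δt / ln(Q₂/Q₁) = −2 / ln(6.1/7.0) = 14.5 h.

k ≈ 14.5 h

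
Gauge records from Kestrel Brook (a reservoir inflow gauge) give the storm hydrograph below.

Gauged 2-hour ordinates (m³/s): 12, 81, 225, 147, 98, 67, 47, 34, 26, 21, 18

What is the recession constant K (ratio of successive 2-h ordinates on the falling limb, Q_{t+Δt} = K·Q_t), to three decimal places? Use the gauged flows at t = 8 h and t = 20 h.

Using the recession-limb readings at t = 8 h and t = 20 h: Q falls from 98 to 18 m³/s over 6 intervals.
K = (Q₂/Q₁)^(1/6) = (18/98)^(1/6) = 0.754.

K ≈ 0.754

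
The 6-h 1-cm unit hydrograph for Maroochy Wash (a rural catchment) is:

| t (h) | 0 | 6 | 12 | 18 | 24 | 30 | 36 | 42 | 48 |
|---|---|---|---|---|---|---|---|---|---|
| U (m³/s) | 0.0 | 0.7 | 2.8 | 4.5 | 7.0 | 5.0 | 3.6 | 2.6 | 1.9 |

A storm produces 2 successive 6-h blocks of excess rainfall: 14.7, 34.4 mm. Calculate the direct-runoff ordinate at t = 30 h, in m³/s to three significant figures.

By discrete convolution, Q_j = Σ (P_i / 10 mm) · U_{j−i}.
At t = 30 h (j=5): Q = (14.7/10)·5.0 + (34.4/10)·7.0 = 31.4 m³/s.

Q ≈ 31.4 m³/s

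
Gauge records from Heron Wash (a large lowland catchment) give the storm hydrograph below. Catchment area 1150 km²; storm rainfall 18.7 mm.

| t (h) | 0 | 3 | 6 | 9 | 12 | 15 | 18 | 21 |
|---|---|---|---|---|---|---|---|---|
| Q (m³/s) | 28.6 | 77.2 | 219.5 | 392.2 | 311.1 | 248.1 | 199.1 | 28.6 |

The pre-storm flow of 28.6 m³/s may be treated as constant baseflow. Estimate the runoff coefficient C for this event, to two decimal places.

C ≈ 0.64

ΣQ_DR = 1276 m³/s; V = ΣQ_DR·Δt = 1.378 × 10^7 m³.
Runoff depth d = V / A = 11.98 mm.
C = d / P = 11.98 / 18.7 = 0.64.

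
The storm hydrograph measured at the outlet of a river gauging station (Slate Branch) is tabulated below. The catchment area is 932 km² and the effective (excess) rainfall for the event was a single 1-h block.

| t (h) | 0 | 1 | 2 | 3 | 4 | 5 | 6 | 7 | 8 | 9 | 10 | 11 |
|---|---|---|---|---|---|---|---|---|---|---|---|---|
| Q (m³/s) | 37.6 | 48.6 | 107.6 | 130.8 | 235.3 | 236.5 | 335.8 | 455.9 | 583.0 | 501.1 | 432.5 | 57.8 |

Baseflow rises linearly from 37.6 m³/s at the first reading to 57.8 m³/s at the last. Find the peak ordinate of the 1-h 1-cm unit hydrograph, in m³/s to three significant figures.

Direct runoff: 0.00, 9.16, 66.33, 87.69, 190.35, 189.72, 287.18, 405.45, 530.71, 446.97, 376.54, 0.00 m³/s; ΣQ_DR = 2590 m³/s, peak = 530.71 m³/s.
Runoff depth d = ΣQ_DR·Δt / A = 2590 × 3600 / (932 km²) = 10.00 mm.
The 1-cm UH is the DRH scaled by (10 mm)/d, so U_p = 530.71 × 10/10.00 = 530 m³/s.

U_p ≈ 530 m³/s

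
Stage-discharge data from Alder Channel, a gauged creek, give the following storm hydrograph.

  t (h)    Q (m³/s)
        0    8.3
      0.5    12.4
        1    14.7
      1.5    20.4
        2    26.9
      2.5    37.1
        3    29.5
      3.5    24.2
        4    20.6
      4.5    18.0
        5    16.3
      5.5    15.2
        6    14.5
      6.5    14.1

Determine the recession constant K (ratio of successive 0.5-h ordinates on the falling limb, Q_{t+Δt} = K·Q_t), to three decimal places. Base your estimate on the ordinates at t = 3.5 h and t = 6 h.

Using the recession-limb readings at t = 3.5 h and t = 6 h: Q falls from 24.2 to 14.5 m³/s over 5 intervals.
K = (Q₂/Q₁)^(1/5) = (14.5/24.2)^(1/5) = 0.903.

K ≈ 0.903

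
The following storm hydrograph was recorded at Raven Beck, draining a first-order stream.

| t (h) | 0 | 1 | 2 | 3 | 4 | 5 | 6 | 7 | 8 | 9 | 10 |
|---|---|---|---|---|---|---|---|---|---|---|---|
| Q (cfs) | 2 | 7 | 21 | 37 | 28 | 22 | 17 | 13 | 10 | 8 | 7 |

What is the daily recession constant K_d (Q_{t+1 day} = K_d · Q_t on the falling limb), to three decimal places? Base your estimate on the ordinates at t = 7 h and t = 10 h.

Between t = 7 h and t = 10 h the flow falls from 13 to 7 cfs over 3×1 h = 3 h.
Per-interval ratio K = (7/13)^(1/3) = 0.8136; K_d = K^(24/1) = 0.007.

K_d ≈ 0.007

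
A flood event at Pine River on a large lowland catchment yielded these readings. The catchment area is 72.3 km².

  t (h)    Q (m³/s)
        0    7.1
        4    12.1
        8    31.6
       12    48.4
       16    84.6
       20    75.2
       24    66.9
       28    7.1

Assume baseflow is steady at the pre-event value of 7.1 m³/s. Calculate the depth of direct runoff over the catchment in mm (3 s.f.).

Direct runoff: 0.0, 5.0, 24.5, 41.3, 77.5, 68.1, 59.8, 0.0 m³/s; ΣQ_DR = 276.2 m³/s.
V = ΣQ_DR · Δt = 276.2 × 14400 s = 3.977 × 10^6 m³.
Over A = 72.3 km², depth = V / A = 55.0 mm.

d ≈ 55.0 mm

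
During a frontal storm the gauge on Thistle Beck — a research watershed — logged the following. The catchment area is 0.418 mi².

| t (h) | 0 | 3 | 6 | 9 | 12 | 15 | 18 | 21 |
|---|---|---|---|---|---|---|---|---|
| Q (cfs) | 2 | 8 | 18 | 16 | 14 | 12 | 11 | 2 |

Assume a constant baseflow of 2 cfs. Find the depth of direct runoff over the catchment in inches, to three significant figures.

d ≈ 0.745 in

Direct runoff: 0.0, 6.0, 16.0, 14.0, 12.0, 10.0, 9.0, 0.0 cfs; ΣQ_DR = 67.00 cfs.
V = ΣQ_DR · Δt = 67.00 × 10800 s = 7.236 × 10^5 ft³.
Over A = 0.418 mi², depth = V / A = 0.745 in.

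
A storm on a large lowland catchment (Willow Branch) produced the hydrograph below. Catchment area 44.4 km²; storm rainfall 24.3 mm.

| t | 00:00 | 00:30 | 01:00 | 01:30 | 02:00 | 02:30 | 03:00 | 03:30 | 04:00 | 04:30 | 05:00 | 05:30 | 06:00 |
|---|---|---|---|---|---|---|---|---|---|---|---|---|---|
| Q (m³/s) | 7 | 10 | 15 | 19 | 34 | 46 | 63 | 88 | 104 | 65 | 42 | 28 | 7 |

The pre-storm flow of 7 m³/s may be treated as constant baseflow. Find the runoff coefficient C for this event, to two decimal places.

C ≈ 0.73

ΣQ_DR = 437.0 m³/s; V = ΣQ_DR·Δt = 7.866 × 10^5 m³.
Runoff depth d = V / A = 17.72 mm.
C = d / P = 17.72 / 24.3 = 0.73.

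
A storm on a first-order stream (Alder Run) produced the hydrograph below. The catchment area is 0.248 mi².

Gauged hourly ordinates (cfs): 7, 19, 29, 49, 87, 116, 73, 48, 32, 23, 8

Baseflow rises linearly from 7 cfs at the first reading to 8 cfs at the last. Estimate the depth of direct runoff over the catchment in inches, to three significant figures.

d ≈ 2.55 in

Direct runoff: 0.00, 11.90, 21.80, 41.70, 79.60, 108.50, 65.40, 40.30, 24.20, 15.10, 0.00 cfs; ΣQ_DR = 408.5 cfs.
V = ΣQ_DR · Δt = 408.5 × 3600 s = 1.471 × 10^6 ft³.
Over A = 0.248 mi², depth = V / A = 2.55 in.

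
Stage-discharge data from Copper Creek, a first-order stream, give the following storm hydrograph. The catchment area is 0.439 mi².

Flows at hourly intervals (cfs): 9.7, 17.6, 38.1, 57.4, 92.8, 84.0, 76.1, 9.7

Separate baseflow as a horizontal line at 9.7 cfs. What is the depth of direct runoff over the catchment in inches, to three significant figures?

Direct runoff: 0.0, 7.9, 28.4, 47.7, 83.1, 74.3, 66.4, 0.0 cfs; ΣQ_DR = 307.8 cfs.
V = ΣQ_DR · Δt = 307.8 × 3600 s = 1.108 × 10^6 ft³.
Over A = 0.439 mi², depth = V / A = 1.09 in.

d ≈ 1.09 in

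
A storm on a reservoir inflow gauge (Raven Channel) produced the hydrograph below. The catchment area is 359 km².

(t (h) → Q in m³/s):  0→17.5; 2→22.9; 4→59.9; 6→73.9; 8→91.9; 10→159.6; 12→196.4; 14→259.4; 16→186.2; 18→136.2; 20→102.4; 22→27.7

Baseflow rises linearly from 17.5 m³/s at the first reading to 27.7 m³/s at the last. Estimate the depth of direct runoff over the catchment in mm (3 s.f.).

d ≈ 21.3 mm

Direct runoff: 0.00, 4.47, 40.55, 53.62, 70.69, 137.46, 173.34, 235.41, 161.28, 110.35, 75.63, 0.00 m³/s; ΣQ_DR = 1063 m³/s.
V = ΣQ_DR · Δt = 1063 × 7200 s = 7.652 × 10^6 m³.
Over A = 359 km², depth = V / A = 21.3 mm.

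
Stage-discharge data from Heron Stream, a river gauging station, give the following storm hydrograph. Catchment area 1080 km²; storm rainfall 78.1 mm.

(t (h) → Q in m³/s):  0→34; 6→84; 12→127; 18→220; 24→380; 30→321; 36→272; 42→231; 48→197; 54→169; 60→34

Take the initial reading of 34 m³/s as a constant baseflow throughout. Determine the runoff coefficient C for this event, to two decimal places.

C ≈ 0.43

ΣQ_DR = 1695 m³/s; V = ΣQ_DR·Δt = 3.661 × 10^7 m³.
Runoff depth d = V / A = 33.90 mm.
C = d / P = 33.90 / 78.1 = 0.43.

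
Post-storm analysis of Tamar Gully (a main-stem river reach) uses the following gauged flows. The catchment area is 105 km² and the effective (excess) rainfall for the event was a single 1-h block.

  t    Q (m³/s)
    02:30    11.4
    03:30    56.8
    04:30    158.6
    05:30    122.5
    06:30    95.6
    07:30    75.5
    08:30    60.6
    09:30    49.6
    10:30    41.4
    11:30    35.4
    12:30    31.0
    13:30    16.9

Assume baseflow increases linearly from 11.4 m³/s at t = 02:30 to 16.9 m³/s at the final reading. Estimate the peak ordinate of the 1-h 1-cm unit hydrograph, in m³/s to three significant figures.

Direct runoff: 0.00, 44.90, 146.20, 109.60, 82.20, 61.60, 46.20, 34.70, 26.00, 19.50, 14.60, 0.00 m³/s; ΣQ_DR = 585.5 m³/s, peak = 146.20 m³/s.
Runoff depth d = ΣQ_DR·Δt / A = 585.5 × 3600 / (105 km²) = 20.07 mm.
The 1-cm UH is the DRH scaled by (10 mm)/d, so U_p = 146.20 × 10/20.07 = 72.8 m³/s.

U_p ≈ 72.8 m³/s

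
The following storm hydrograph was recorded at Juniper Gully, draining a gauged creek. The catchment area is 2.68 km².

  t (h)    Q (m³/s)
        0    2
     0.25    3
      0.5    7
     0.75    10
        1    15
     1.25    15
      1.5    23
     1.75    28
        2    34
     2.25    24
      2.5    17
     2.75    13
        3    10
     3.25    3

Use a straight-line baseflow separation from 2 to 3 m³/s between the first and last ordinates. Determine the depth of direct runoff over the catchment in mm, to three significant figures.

d ≈ 56.8 mm

Direct runoff: 0.00, 0.92, 4.85, 7.77, 12.69, 12.62, 20.54, 25.46, 31.38, 21.31, 14.23, 10.15, 7.08, 0.00 m³/s; ΣQ_DR = 169.0 m³/s.
V = ΣQ_DR · Δt = 169.0 × 900 s = 1.521 × 10^5 m³.
Over A = 2.68 km², depth = V / A = 56.8 mm.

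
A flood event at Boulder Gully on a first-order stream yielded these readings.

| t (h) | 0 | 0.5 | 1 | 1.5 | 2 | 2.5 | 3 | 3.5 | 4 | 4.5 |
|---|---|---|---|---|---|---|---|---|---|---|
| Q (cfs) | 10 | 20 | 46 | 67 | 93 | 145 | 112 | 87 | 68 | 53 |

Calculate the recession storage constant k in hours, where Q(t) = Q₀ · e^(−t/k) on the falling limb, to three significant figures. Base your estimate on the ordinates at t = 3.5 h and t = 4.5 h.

k ≈ 2.02 h

On the falling limb, Q drops from 87 to 53 cfs between t = 3.5 h and t = 4.5 h (Δt = 1 h).
k = −Δt / ln(Q₂/Q₁) = −1 / ln(53/87) = 2.02 h.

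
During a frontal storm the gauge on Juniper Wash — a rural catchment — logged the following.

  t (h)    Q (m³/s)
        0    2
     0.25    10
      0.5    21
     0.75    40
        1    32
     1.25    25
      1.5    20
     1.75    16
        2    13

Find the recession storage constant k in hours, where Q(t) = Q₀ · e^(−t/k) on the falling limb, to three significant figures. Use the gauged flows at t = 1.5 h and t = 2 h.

k ≈ 1.16 h

On the falling limb, Q drops from 20 to 13 m³/s between t = 1.5 h and t = 2 h (Δt = 0.5 h).
k = −Δt / ln(Q₂/Q₁) = −0.5 / ln(13/20) = 1.16 h.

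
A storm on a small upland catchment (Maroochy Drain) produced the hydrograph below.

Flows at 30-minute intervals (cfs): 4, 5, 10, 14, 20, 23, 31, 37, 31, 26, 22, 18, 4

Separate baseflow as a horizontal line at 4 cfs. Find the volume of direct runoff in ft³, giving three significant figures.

V ≈ 3.47 × 10^5 ft³

Direct-runoff ordinates (Q − Q_b): 0.0, 1.0, 6.0, 10.0, 16.0, 19.0, 27.0, 33.0, 27.0, 22.0, 18.0, 14.0, 0.0 cfs.
ΣQ_DR = 193.0 cfs.
With Δt = 0.5 h = 1800 s, V = ΣQ_DR · Δt = 193.0 × 1800 = 3.47 × 10^5 ft³.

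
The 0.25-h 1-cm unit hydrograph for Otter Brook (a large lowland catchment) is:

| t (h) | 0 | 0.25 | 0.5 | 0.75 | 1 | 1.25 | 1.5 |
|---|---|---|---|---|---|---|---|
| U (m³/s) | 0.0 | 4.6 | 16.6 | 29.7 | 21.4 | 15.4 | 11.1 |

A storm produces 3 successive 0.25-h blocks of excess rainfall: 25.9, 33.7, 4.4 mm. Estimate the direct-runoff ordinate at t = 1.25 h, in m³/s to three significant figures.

By discrete convolution, Q_j = Σ (P_i / 10 mm) · U_{j−i}.
At t = 1.25 h (j=5): Q = (25.9/10)·15.4 + (33.7/10)·21.4 + (4.4/10)·29.7 = 125 m³/s.

Q ≈ 125 m³/s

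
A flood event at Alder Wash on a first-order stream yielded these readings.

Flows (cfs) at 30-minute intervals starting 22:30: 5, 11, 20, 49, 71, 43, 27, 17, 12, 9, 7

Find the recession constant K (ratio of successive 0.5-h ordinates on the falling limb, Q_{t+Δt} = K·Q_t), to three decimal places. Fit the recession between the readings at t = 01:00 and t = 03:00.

K ≈ 0.676

Using the recession-limb readings at t = 01:00 and t = 03:00: Q falls from 43 to 9 cfs over 4 intervals.
K = (Q₂/Q₁)^(1/4) = (9/43)^(1/4) = 0.676.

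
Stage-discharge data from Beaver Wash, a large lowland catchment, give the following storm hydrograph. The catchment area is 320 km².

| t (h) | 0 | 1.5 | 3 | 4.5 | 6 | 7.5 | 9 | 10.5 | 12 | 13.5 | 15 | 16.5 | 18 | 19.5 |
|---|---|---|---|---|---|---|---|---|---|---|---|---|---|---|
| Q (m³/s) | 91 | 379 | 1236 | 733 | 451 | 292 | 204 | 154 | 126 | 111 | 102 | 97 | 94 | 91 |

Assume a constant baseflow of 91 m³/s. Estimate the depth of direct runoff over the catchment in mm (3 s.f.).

d ≈ 48.7 mm

Direct runoff: 0.0, 288.0, 1145.0, 642.0, 360.0, 201.0, 113.0, 63.0, 35.0, 20.0, 11.0, 6.0, 3.0, 0.0 m³/s; ΣQ_DR = 2887 m³/s.
V = ΣQ_DR · Δt = 2887 × 5400 s = 1.559 × 10^7 m³.
Over A = 320 km², depth = V / A = 48.7 mm.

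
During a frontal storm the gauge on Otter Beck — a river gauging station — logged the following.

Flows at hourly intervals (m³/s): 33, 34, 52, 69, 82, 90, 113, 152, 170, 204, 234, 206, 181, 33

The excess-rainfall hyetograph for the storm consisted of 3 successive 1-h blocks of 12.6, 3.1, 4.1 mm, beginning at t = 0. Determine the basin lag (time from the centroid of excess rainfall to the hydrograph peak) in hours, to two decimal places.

Centroid of excess rainfall: t_c = Σ P_i·t̄_i / ΣP_i = 1.0707 h (block centres at 0.5, 1.5, 2.5 h).
Hydrograph peak occurs at t = 10 h, so basin lag t_L = 10 − 1.0707 = 8.93 h.

t_L ≈ 8.93 h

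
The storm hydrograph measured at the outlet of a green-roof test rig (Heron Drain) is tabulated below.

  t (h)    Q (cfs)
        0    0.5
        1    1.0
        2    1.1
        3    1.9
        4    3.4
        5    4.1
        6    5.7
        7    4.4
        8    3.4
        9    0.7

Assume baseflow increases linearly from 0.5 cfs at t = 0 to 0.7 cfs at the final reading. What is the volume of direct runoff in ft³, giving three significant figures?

Direct-runoff ordinates (Q − Q_b): 0.00, 0.48, 0.56, 1.33, 2.81, 3.49, 5.07, 3.74, 2.72, 0.00 cfs.
ΣQ_DR = 20.20 cfs.
With Δt = 1 h = 3600 s, V = ΣQ_DR · Δt = 20.20 × 3600 = 72700 ft³.

V ≈ 72700 ft³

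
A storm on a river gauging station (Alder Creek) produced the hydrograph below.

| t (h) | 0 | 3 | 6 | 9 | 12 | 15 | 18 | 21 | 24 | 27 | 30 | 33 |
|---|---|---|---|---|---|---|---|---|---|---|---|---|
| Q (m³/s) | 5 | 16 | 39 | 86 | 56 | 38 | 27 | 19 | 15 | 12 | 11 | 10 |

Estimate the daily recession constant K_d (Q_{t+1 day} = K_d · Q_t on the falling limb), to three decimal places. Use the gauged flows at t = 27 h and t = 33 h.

K_d ≈ 0.482

Between t = 27 h and t = 33 h the flow falls from 12 to 10 m³/s over 2×3 h = 6 h.
Per-interval ratio K = (10/12)^(1/2) = 0.9129; K_d = K^(24/3) = 0.482.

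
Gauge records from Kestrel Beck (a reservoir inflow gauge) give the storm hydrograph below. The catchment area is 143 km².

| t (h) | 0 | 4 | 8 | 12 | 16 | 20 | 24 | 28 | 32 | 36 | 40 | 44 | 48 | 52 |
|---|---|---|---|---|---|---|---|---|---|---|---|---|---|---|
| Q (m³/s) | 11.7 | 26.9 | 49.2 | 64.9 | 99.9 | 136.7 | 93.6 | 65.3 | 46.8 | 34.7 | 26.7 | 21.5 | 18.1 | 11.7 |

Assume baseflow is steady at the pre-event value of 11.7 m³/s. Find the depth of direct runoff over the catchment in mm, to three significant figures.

d ≈ 54.8 mm

Direct runoff: 0.0, 15.2, 37.5, 53.2, 88.2, 125.0, 81.9, 53.6, 35.1, 23.0, 15.0, 9.8, 6.4, 0.0 m³/s; ΣQ_DR = 543.9 m³/s.
V = ΣQ_DR · Δt = 543.9 × 14400 s = 7.832 × 10^6 m³.
Over A = 143 km², depth = V / A = 54.8 mm.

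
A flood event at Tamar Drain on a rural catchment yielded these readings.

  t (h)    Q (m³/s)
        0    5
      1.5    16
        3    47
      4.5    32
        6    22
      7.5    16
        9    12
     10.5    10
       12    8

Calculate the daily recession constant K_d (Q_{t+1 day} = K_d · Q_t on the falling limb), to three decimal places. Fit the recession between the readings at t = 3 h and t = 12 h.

K_d ≈ 0.009

Between t = 3 h and t = 12 h the flow falls from 47 to 8 m³/s over 6×1.5 h = 9 h.
Per-interval ratio K = (8/47)^(1/6) = 0.7444; K_d = K^(24/1.5) = 0.009.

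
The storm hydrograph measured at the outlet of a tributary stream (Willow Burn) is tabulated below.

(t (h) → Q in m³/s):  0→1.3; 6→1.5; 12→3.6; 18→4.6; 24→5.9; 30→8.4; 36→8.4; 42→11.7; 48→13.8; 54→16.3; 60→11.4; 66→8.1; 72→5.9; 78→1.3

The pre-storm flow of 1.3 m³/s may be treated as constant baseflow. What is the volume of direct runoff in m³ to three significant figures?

V ≈ 1.81 × 10^6 m³

Direct-runoff ordinates (Q − Q_b): 0.0, 0.2, 2.3, 3.3, 4.6, 7.1, 7.1, 10.4, 12.5, 15.0, 10.1, 6.8, 4.6, 0.0 m³/s.
ΣQ_DR = 84.00 m³/s.
With Δt = 6 h = 21600 s, V = ΣQ_DR · Δt = 84.00 × 21600 = 1.81 × 10^6 m³.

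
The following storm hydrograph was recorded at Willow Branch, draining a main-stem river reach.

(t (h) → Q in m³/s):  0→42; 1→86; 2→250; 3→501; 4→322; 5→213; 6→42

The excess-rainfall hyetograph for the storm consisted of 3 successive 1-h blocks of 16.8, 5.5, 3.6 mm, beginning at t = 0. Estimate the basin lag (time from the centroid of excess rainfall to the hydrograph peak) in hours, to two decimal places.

Centroid of excess rainfall: t_c = Σ P_i·t̄_i / ΣP_i = 0.9903 h (block centres at 0.5, 1.5, 2.5 h).
Hydrograph peak occurs at t = 3 h, so basin lag t_L = 3 − 0.9903 = 2.01 h.

t_L ≈ 2.01 h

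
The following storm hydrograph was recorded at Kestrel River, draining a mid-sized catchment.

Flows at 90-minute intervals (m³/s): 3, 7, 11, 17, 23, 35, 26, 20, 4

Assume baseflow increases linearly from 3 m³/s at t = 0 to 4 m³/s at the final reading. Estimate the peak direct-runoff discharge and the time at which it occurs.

Subtracting baseflow gives direct-runoff ordinates: 0.00, 3.88, 7.75, 13.62, 19.50, 31.38, 22.25, 16.12, 0.00 m³/s.
The maximum is 31.38 m³/s, occurring at the reading for t = 7.5 h.

Q_p = 31.38 m³/s at t = 7.5 h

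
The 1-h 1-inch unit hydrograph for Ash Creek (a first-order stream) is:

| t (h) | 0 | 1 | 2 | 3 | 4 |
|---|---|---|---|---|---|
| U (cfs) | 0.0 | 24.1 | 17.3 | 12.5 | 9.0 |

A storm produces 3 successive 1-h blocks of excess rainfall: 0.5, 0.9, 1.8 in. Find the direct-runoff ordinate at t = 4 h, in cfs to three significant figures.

By discrete convolution, Q_j = Σ (P_i / 1 in) · U_{j−i}.
At t = 4 h (j=4): Q = (0.5/1)·9.0 + (0.9/1)·12.5 + (1.8/1)·17.3 = 46.9 cfs.

Q ≈ 46.9 cfs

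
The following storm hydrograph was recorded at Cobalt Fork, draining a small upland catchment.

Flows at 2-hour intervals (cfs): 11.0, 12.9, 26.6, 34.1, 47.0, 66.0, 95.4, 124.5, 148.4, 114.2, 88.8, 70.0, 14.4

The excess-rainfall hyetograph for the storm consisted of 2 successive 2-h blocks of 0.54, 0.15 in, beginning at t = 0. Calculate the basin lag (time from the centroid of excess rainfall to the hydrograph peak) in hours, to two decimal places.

t_L ≈ 14.57 h

Centroid of excess rainfall: t_c = Σ P_i·t̄_i / ΣP_i = 1.4348 h (block centres at 1, 3 h).
Hydrograph peak occurs at t = 16 h, so basin lag t_L = 16 − 1.4348 = 14.57 h.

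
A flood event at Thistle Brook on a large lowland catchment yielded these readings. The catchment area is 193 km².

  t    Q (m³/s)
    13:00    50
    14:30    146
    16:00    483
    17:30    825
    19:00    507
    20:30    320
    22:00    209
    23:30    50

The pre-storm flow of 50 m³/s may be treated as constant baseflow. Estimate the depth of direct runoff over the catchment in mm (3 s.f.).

Direct runoff: 0.0, 96.0, 433.0, 775.0, 457.0, 270.0, 159.0, 0.0 m³/s; ΣQ_DR = 2190 m³/s.
V = ΣQ_DR · Δt = 2190 × 5400 s = 1.183 × 10^7 m³.
Over A = 193 km², depth = V / A = 61.3 mm.

d ≈ 61.3 mm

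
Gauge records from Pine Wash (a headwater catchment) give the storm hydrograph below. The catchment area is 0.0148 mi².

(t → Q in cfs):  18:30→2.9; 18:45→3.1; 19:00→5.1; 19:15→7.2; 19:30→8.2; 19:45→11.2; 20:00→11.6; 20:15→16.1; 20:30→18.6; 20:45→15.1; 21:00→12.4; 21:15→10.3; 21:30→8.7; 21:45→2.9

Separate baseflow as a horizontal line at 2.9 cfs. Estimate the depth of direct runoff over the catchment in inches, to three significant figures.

d ≈ 2.43 in

Direct runoff: 0.0, 0.2, 2.2, 4.3, 5.3, 8.3, 8.7, 13.2, 15.7, 12.2, 9.5, 7.4, 5.8, 0.0 cfs; ΣQ_DR = 92.80 cfs.
V = ΣQ_DR · Δt = 92.80 × 900 s = 83520 ft³.
Over A = 0.0148 mi², depth = V / A = 2.43 in.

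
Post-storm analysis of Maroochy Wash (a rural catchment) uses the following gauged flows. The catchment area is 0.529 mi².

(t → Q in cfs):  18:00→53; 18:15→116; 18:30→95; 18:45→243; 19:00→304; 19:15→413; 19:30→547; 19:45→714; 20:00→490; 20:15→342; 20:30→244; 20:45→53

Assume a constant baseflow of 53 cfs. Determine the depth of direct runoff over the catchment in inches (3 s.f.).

d ≈ 2.18 in

Direct runoff: 0.0, 63.0, 42.0, 190.0, 251.0, 360.0, 494.0, 661.0, 437.0, 289.0, 191.0, 0.0 cfs; ΣQ_DR = 2978 cfs.
V = ΣQ_DR · Δt = 2978 × 900 s = 2.680 × 10^6 ft³.
Over A = 0.529 mi², depth = V / A = 2.18 in.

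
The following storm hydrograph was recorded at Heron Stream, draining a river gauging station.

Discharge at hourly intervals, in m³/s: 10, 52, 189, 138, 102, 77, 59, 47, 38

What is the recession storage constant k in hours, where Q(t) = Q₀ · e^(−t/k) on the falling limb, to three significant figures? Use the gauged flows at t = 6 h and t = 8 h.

On the falling limb, Q drops from 59 to 38 m³/s between t = 6 h and t = 8 h (Δt = 2 h).
k = −Δt / ln(Q₂/Q₁) = −2 / ln(38/59) = 4.55 h.

k ≈ 4.55 h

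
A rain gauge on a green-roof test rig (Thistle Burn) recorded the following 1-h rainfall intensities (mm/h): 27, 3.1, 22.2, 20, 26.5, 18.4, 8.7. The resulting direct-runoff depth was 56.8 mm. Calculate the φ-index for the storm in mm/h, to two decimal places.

Only the 5 blocks with intensity above φ contribute runoff: 27, 22.2, 20, 26.5, 18.4 mm/h.
Σ(I−φ)·Δt = d  ⇒  (27+22.2+20+26.5+18.4 − 5φ)·1 = 56.8
φ = (114.1 − 56.8/1) / 5 = 11.46 mm/h.

φ ≈ 11.46 mm/h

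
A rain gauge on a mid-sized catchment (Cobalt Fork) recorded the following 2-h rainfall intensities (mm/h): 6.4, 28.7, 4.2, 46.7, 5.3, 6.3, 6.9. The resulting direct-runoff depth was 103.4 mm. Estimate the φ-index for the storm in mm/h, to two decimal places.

Only the 2 blocks with intensity above φ contribute runoff: 28.7, 46.7 mm/h.
Σ(I−φ)·Δt = d  ⇒  (28.7+46.7 − 2φ)·2 = 103.4
φ = (75.40 − 103.4/2) / 2 = 11.85 mm/h.

φ ≈ 11.85 mm/h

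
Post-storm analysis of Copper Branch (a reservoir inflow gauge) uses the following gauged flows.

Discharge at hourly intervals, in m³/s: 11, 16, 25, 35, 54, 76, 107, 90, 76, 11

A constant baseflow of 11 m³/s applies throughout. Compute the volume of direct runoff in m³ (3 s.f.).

Direct-runoff ordinates (Q − Q_b): 0.0, 5.0, 14.0, 24.0, 43.0, 65.0, 96.0, 79.0, 65.0, 0.0 m³/s.
ΣQ_DR = 391.0 m³/s.
With Δt = 1 h = 3600 s, V = ΣQ_DR · Δt = 391.0 × 3600 = 1.41 × 10^6 m³.

V ≈ 1.41 × 10^6 m³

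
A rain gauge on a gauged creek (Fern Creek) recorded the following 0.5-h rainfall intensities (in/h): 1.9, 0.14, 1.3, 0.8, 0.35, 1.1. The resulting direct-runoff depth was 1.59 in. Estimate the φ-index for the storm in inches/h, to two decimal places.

Only the 4 blocks with intensity above φ contribute runoff: 1.9, 1.3, 0.8, 1.1 in/h.
Σ(I−φ)·Δt = d  ⇒  (1.9+1.3+0.8+1.1 − 4φ)·0.5 = 1.59
φ = (5.100 − 1.59/0.5) / 4 = 0.48 in/h.

φ ≈ 0.48 in/h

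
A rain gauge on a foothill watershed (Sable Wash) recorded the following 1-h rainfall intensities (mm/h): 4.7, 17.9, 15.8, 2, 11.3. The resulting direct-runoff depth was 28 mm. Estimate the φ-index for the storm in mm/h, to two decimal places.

φ ≈ 5.67 mm/h

Only the 3 blocks with intensity above φ contribute runoff: 17.9, 15.8, 11.3 mm/h.
Σ(I−φ)·Δt = d  ⇒  (17.9+15.8+11.3 − 3φ)·1 = 28
φ = (45.00 − 28/1) / 3 = 5.67 mm/h.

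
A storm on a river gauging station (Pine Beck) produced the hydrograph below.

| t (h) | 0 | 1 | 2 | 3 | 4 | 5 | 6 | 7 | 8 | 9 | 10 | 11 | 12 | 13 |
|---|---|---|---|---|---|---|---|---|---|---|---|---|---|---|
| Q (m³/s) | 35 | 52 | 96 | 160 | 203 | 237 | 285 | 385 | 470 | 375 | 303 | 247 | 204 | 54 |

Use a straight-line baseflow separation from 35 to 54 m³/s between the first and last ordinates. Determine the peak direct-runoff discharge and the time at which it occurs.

Q_p = 423.31 m³/s at t = 8 h

Subtracting baseflow gives direct-runoff ordinates: 0.00, 15.54, 58.08, 120.62, 162.15, 194.69, 241.23, 339.77, 423.31, 326.85, 253.38, 195.92, 151.46, 0.00 m³/s.
The maximum is 423.31 m³/s, occurring at the reading for t = 8 h.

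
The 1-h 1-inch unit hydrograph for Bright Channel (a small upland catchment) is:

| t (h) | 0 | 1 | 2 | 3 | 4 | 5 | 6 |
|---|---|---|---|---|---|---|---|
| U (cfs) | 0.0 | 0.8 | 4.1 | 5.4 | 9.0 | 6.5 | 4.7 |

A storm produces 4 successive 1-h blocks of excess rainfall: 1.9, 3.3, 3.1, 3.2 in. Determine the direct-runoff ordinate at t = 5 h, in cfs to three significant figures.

Q ≈ 71.9 cfs

By discrete convolution, Q_j = Σ (P_i / 1 in) · U_{j−i}.
At t = 5 h (j=5): Q = (1.9/1)·6.5 + (3.3/1)·9.0 + (3.1/1)·5.4 + (3.2/1)·4.1 = 71.9 cfs.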